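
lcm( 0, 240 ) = 0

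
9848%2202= 1040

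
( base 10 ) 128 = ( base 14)92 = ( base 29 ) 4c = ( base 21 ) 62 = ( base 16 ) 80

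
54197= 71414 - 17217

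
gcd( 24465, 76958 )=7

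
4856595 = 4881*995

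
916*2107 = 1930012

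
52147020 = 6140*8493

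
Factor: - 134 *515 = - 2^1*5^1*67^1*103^1 = -69010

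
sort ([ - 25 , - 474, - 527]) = [ - 527 , - 474, - 25 ]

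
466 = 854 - 388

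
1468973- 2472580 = -1003607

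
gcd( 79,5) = 1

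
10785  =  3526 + 7259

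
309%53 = 44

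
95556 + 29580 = 125136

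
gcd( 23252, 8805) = 1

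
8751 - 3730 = 5021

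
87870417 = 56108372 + 31762045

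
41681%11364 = 7589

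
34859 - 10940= 23919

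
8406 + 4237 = 12643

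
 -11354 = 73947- 85301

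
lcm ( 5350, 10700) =10700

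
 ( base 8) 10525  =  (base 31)4j4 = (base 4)1011111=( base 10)4437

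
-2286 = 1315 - 3601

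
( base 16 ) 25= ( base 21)1G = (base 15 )27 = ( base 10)37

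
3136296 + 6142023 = 9278319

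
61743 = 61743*1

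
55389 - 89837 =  - 34448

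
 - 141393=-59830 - 81563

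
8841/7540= 1 + 1301/7540 =1.17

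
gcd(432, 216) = 216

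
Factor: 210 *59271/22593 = 2^1*3^1*5^1 * 7^1*17^( - 1 )*23^1*443^(- 1 ) * 859^1 = 4148970/7531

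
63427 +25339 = 88766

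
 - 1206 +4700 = 3494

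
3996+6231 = 10227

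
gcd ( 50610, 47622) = 6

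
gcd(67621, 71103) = 1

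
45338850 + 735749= 46074599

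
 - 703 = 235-938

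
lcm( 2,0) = 0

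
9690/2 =4845= 4845.00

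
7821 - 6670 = 1151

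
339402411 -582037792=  - 242635381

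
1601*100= 160100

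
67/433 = 67/433 =0.15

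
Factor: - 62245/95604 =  - 2^( - 2)* 3^( -1)*5^1*31^(-1 )*59^1*211^1*257^( - 1) 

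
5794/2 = 2897 = 2897.00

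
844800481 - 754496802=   90303679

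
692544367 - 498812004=193732363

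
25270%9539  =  6192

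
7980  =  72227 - 64247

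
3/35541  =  1/11847 = 0.00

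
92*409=37628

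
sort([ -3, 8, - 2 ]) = [ - 3, -2  ,  8]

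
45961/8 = 5745 +1/8 = 5745.12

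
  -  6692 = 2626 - 9318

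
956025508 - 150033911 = 805991597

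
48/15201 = 16/5067=0.00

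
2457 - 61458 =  - 59001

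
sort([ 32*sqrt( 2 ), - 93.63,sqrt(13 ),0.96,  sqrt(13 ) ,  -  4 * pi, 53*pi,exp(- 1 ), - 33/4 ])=[ - 93.63, - 4*pi, - 33/4, exp( - 1),0.96, sqrt(13),sqrt( 13 ), 32*sqrt(2),  53 * pi]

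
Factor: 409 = 409^1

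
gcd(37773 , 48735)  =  27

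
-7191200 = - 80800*89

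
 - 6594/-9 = 732+2/3  =  732.67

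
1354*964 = 1305256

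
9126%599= 141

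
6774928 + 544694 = 7319622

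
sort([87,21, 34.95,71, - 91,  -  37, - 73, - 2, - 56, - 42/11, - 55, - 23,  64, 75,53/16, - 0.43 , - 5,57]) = [ - 91, - 73,-56, - 55, - 37,-23, - 5, - 42/11, - 2, - 0.43,53/16,21, 34.95, 57, 64,71, 75, 87] 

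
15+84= 99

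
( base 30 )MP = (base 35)jk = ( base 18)221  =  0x2ad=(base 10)685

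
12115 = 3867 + 8248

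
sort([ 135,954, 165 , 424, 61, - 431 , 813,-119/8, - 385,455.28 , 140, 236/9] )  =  [ - 431 ,-385, - 119/8,236/9,61 , 135, 140,165,424 , 455.28, 813,  954 ]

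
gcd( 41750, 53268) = 2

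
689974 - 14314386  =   - 13624412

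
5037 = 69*73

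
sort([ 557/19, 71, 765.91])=[ 557/19,71,765.91] 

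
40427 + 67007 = 107434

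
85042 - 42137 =42905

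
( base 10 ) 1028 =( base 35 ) TD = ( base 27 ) 1B2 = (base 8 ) 2004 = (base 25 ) 1G3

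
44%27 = 17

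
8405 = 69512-61107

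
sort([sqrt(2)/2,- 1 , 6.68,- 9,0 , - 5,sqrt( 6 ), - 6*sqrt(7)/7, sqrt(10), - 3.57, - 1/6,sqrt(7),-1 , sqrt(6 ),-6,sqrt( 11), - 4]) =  [ - 9, - 6,  -  5, - 4,  -  3.57,- 6*sqrt(7)/7,-1, - 1,-1/6,0,sqrt(2) /2,sqrt(6) , sqrt(6 ) , sqrt( 7),sqrt(10),sqrt( 11),6.68 ]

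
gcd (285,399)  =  57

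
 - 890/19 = -47+ 3/19  =  - 46.84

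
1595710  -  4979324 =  - 3383614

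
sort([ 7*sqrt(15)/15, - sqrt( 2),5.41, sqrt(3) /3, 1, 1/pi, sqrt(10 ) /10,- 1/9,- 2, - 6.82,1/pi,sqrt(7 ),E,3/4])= [ - 6.82, - 2 , - sqrt( 2 ),  -  1/9, sqrt( 10) /10,1/pi,1/pi, sqrt(3)/3,3/4  ,  1,7*sqrt( 15)/15,sqrt ( 7 ),E,5.41]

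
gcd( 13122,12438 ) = 18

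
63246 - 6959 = 56287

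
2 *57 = 114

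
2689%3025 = 2689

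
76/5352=19/1338 = 0.01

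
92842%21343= 7470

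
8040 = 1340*6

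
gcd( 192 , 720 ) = 48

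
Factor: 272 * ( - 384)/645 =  - 2^11*5^( - 1)*17^1*43^( - 1)  =  - 34816/215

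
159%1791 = 159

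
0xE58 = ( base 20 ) 93c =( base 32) 3io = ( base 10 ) 3672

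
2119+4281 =6400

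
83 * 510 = 42330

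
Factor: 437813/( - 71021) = -79^( - 1 ) * 487^1= - 487/79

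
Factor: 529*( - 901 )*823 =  - 17^1*23^2*53^1*823^1 = - 392265667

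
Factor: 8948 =2^2*2237^1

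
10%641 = 10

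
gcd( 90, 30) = 30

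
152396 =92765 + 59631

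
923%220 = 43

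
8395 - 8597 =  - 202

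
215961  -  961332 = -745371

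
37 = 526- 489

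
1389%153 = 12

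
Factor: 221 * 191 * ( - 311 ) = - 13127621  =  - 13^1*17^1*191^1*311^1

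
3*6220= 18660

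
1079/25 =1079/25 = 43.16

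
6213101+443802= 6656903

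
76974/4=38487/2 = 19243.50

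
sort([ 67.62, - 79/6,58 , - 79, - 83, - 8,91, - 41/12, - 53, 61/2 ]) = [ - 83,  -  79, - 53, - 79/6, - 8, - 41/12,61/2, 58, 67.62,91 ]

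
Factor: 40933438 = 2^1*7^1 * 13^1 * 224909^1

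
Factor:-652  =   - 2^2 * 163^1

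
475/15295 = 5/161=0.03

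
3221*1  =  3221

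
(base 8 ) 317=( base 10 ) 207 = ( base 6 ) 543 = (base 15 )DC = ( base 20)a7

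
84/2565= 28/855= 0.03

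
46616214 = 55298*843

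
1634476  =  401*4076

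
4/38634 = 2/19317  =  0.00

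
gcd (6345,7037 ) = 1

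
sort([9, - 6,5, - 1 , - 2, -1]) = [ - 6, - 2, - 1, - 1,  5, 9 ] 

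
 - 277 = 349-626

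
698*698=487204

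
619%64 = 43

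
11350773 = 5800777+5549996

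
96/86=1 + 5/43=1.12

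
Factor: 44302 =2^1*17^1*1303^1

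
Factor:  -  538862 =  - 2^1*269431^1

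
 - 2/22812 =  - 1 + 11405/11406 = - 0.00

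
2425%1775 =650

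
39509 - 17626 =21883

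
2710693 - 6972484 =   -  4261791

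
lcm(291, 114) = 11058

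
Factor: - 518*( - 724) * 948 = 355530336=2^5*3^1*7^1*37^1*79^1*181^1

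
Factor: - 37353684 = -2^2 * 3^1*3112807^1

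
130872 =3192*41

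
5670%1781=327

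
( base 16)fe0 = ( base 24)718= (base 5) 112224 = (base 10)4064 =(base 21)94b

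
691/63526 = 691/63526 = 0.01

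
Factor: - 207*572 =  - 2^2 *3^2*11^1*13^1 * 23^1   =  - 118404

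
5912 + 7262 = 13174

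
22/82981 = 22/82981 = 0.00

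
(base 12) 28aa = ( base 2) 1001010000010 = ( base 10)4738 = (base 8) 11202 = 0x1282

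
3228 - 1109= 2119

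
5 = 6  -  1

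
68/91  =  68/91  =  0.75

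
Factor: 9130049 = 1597^1 *5717^1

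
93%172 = 93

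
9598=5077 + 4521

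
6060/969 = 2020/323 = 6.25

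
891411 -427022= 464389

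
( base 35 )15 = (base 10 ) 40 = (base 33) 17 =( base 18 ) 24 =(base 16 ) 28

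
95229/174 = 31743/58 = 547.29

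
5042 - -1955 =6997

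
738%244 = 6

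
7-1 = 6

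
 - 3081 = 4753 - 7834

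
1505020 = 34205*44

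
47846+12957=60803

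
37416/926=40 + 188/463  =  40.41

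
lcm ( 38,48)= 912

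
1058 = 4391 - 3333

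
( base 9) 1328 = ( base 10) 998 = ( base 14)514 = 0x3E6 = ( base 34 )tc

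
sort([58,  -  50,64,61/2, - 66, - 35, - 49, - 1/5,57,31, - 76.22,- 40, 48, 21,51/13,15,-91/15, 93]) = [  -  76.22, - 66, - 50,-49 , - 40, - 35, - 91/15, - 1/5,51/13  ,  15, 21,61/2, 31, 48,57,58,64,93 ] 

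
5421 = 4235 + 1186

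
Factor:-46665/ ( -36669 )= 915/719 = 3^1*5^1*61^1*719^(-1 )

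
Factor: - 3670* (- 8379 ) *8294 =2^2*3^2 *5^1 * 7^2*11^1 * 13^1*19^1* 29^1 * 367^1 = 255048213420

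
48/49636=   12/12409 = 0.00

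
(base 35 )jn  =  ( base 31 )m6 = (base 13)40C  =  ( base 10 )688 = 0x2B0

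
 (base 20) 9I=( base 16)C6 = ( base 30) 6i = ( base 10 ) 198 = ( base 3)21100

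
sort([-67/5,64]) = [- 67/5, 64]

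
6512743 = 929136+5583607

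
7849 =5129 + 2720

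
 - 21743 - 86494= -108237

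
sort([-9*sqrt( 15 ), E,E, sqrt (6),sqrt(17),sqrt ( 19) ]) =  [ -9*sqrt(15 ),sqrt(6),E,E, sqrt (17 ), sqrt(19 ) ]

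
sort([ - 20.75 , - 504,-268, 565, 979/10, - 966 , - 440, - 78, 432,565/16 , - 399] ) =[ - 966, - 504, - 440, - 399, -268, - 78, - 20.75, 565/16,979/10,432, 565] 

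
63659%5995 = 3709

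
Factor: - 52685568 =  - 2^8*3^2 * 13^1*1759^1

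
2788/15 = 2788/15 = 185.87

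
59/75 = 59/75=0.79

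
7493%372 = 53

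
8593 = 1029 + 7564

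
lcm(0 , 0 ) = 0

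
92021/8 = 92021/8 = 11502.62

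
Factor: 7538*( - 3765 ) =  -2^1*3^1*5^1*251^1*3769^1= -28380570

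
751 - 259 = 492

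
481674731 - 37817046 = 443857685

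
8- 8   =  0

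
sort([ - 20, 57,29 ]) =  [ - 20, 29, 57]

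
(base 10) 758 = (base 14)3c2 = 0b1011110110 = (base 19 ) 21H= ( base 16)2F6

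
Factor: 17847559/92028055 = 5^(- 1)*7^( - 1)*17^(-1 )*59^1*113^1*2677^1*154669^( - 1 )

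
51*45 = 2295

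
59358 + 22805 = 82163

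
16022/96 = 8011/48  =  166.90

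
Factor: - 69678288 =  - 2^4  *  3^2*229^1*2113^1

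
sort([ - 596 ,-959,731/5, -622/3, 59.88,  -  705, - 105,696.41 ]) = [ - 959, - 705, - 596 , - 622/3, - 105 , 59.88,731/5, 696.41 ] 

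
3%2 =1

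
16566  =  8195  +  8371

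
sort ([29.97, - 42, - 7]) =[  -  42, - 7, 29.97 ]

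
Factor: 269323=29^1*37^1*251^1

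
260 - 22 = 238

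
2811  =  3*937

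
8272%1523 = 657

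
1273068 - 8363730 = - 7090662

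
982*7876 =7734232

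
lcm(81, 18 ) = 162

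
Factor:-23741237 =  - 13^1*83^1*22003^1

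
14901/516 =4967/172 = 28.88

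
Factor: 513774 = 2^1*3^2 * 17^1*23^1*73^1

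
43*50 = 2150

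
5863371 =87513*67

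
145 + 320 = 465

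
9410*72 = 677520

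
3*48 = 144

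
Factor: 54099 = 3^2*6011^1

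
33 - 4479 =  - 4446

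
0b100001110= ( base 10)270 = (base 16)10e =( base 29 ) 99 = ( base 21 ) CI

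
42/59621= 42/59621 = 0.00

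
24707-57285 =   -  32578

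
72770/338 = 215 + 50/169 = 215.30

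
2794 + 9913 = 12707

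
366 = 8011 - 7645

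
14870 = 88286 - 73416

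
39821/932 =39821/932 = 42.73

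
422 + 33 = 455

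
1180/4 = 295  =  295.00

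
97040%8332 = 5388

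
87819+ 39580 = 127399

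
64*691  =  44224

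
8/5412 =2/1353 = 0.00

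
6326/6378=3163/3189 = 0.99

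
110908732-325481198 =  - 214572466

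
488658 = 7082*69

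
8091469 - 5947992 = 2143477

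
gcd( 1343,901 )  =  17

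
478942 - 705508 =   -  226566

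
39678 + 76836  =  116514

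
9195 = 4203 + 4992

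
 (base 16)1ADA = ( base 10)6874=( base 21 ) FC7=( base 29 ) 851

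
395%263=132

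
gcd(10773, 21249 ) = 27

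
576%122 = 88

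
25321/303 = 83 + 172/303 =83.57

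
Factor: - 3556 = - 2^2*7^1*127^1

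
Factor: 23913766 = 2^1*37^1*89^1*3631^1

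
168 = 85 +83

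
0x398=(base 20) 260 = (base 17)332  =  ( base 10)920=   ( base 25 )1bk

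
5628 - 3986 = 1642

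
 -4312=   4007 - 8319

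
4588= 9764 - 5176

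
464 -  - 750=1214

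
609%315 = 294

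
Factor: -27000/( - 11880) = 25/11= 5^2*11^(-1) 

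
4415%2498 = 1917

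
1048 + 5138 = 6186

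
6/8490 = 1/1415 = 0.00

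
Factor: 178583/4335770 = 2^ (- 1) * 5^( - 1 )*107^1*1669^1*433577^( - 1 ) 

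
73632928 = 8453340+65179588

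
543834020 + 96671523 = 640505543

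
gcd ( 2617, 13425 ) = 1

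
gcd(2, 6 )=2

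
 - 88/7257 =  - 1+7169/7257=   - 0.01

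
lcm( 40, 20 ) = 40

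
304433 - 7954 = 296479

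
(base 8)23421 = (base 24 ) H8H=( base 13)4724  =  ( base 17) 20a5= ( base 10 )10001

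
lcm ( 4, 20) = 20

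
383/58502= 383/58502 = 0.01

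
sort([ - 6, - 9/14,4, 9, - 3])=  [ - 6, - 3,-9/14, 4, 9] 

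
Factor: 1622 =2^1 *811^1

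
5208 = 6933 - 1725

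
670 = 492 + 178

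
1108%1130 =1108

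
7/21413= 1/3059  =  0.00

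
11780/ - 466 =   -  5890/233 = - 25.28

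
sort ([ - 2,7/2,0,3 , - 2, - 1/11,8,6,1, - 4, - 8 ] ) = [ - 8, - 4,-2, - 2, - 1/11, 0, 1, 3  ,  7/2,6 , 8] 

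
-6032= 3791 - 9823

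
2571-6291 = -3720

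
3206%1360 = 486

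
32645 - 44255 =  - 11610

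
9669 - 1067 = 8602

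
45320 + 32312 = 77632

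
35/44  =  35/44 = 0.80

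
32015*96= 3073440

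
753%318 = 117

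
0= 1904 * 0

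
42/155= 42/155 = 0.27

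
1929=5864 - 3935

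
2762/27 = 102 +8/27= 102.30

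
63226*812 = 51339512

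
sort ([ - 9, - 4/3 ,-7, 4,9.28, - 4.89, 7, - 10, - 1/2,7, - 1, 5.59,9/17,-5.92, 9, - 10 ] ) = [ - 10, - 10, - 9, - 7, - 5.92, - 4.89, - 4/3,-1, - 1/2, 9/17, 4,5.59,  7, 7,9  ,  9.28]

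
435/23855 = 87/4771 = 0.02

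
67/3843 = 67/3843 =0.02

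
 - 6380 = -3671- 2709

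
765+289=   1054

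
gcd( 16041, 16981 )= 1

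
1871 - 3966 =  - 2095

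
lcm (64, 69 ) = 4416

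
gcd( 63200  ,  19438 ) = 2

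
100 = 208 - 108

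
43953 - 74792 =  - 30839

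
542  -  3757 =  - 3215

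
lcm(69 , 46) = 138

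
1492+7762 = 9254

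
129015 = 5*25803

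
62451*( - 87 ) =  - 5433237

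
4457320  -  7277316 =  - 2819996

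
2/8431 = 2/8431  =  0.00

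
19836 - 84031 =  - 64195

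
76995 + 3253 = 80248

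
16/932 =4/233=0.02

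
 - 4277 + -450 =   -  4727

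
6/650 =3/325= 0.01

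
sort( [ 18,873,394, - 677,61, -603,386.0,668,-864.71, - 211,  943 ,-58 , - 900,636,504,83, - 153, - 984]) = [ - 984, - 900, - 864.71,-677,  -  603,  -  211,-153,- 58,18, 61, 83,386.0 , 394, 504,636,668,873,943]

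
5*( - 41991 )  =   - 209955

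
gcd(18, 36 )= 18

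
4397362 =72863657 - 68466295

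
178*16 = 2848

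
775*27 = 20925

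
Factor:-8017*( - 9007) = 8017^1*9007^1 = 72209119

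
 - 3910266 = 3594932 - 7505198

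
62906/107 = 587+97/107 = 587.91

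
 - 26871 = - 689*39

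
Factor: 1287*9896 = 12736152 = 2^3*3^2*11^1*13^1*1237^1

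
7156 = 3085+4071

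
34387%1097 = 380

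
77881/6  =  77881/6 = 12980.17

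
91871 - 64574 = 27297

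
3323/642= 5 + 113/642 = 5.18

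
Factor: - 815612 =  - 2^2*7^1*29129^1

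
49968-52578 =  -2610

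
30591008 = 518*59056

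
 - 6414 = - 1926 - 4488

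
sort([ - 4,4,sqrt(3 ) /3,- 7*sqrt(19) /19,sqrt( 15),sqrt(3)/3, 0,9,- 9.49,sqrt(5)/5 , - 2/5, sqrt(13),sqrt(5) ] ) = [ - 9.49, - 4, - 7*sqrt (19)/19, - 2/5,0,  sqrt (5 ) /5,sqrt( 3 ) /3,  sqrt( 3) /3,  sqrt( 5) , sqrt(13),sqrt( 15), 4,9 ] 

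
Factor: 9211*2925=3^2*5^2 * 13^1*61^1*151^1 = 26942175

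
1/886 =1/886 = 0.00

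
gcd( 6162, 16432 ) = 2054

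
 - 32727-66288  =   - 99015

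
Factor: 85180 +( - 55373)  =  41^1*727^1=29807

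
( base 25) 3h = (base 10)92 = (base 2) 1011100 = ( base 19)4g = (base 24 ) 3K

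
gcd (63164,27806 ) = 2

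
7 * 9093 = 63651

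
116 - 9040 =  - 8924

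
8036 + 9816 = 17852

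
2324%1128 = 68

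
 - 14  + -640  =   - 654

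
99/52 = 99/52= 1.90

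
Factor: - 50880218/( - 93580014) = 3^( - 1) * 11^ ( - 1) * 17^1*73^ ( - 1)*19423^( - 1)*1496477^1= 25440109/46790007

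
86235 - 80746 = 5489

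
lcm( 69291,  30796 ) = 277164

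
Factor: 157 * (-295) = - 5^1*59^1*157^1 = -  46315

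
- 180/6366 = - 30/1061 = - 0.03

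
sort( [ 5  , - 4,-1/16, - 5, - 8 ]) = [-8, - 5, - 4 ,-1/16,5] 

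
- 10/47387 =-10/47387 = - 0.00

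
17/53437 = 17/53437 = 0.00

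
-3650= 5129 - 8779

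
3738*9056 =33851328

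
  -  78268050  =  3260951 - 81529001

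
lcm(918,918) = 918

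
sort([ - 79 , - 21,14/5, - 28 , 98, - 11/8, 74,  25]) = [ - 79, - 28,-21, - 11/8, 14/5,25,74,98]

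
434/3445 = 434/3445 = 0.13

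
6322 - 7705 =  - 1383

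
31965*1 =31965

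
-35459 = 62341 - 97800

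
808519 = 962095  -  153576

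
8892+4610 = 13502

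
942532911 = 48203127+894329784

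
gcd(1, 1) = 1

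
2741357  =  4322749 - 1581392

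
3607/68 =3607/68 = 53.04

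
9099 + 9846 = 18945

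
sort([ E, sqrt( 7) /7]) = [ sqrt( 7)/7, E]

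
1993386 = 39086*51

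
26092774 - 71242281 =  - 45149507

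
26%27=26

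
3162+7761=10923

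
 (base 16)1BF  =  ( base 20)127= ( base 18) 16F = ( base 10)447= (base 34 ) D5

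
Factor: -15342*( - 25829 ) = 396268518 = 2^1*3^1*23^1*1123^1*2557^1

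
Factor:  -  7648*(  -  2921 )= 2^5*23^1 * 127^1*239^1  =  22339808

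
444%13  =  2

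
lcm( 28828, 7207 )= 28828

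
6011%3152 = 2859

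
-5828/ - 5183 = 1 + 645/5183 = 1.12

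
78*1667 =130026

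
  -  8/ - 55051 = 8/55051 = 0.00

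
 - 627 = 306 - 933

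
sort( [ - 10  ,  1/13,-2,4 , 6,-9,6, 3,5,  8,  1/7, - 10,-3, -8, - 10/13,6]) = [-10,- 10, - 9, -8, - 3, - 2,-10/13, 1/13,1/7,  3, 4,  5,6,6,6, 8 ]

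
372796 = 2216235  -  1843439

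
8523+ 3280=11803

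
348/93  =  3 + 23/31 =3.74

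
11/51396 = 11/51396 =0.00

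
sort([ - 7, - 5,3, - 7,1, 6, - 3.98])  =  [ - 7 , - 7, - 5, -3.98,1,3,  6 ] 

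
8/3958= 4/1979 = 0.00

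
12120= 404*30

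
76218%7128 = 4938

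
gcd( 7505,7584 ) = 79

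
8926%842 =506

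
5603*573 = 3210519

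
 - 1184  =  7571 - 8755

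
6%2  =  0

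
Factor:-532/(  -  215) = 2^2*5^ (-1)*7^1*19^1 * 43^ ( - 1)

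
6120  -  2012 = 4108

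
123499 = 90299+33200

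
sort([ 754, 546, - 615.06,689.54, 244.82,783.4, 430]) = [  -  615.06, 244.82,  430,546, 689.54, 754, 783.4]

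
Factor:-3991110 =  - 2^1*3^1*5^1*173^1*769^1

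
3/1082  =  3/1082 = 0.00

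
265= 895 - 630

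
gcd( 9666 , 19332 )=9666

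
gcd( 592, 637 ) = 1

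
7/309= 7/309 = 0.02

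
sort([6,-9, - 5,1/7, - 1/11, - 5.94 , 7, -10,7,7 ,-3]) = [  -  10,-9,-5.94,-5,-3, - 1/11,1/7, 6 , 7 , 7,  7]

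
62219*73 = 4541987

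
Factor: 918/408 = 9/4 =2^( - 2)*3^2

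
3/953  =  3/953 = 0.00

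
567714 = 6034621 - 5466907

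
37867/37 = 37867/37 = 1023.43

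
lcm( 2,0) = 0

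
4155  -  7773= - 3618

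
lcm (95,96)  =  9120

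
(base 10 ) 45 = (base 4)231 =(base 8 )55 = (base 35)1a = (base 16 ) 2D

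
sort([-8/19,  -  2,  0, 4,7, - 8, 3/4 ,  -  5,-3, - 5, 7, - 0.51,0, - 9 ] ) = [ - 9,-8, - 5, - 5,-3,  -  2,-0.51, - 8/19, 0, 0,3/4,4, 7,7 ]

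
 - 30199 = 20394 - 50593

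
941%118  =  115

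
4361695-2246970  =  2114725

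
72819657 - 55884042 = 16935615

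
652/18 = 326/9 = 36.22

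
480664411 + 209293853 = 689958264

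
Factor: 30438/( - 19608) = -267/172 = - 2^(-2 )*3^1*43^( - 1)*89^1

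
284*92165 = 26174860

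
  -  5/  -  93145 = 1/18629 = 0.00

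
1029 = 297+732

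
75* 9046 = 678450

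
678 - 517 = 161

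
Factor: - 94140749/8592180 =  - 2^( - 2 )*3^(-1 ) * 5^( - 1 )*19^ ( - 1)*7537^( - 1) * 94140749^1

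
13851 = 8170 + 5681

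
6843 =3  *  2281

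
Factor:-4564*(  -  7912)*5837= 2^5*7^1*13^1 * 23^1*43^1 * 163^1*449^1= 210776218016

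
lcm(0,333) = 0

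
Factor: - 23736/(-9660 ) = 2^1*5^( - 1)*7^ (-1 )*43^1= 86/35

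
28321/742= 28321/742 = 38.17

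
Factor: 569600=2^8* 5^2*89^1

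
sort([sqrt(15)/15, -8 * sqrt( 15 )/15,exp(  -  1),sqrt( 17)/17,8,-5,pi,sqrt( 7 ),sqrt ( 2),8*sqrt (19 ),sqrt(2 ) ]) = [ - 5, - 8*sqrt(15 )/15,sqrt(17 ) /17, sqrt(15 )/15,exp( - 1), sqrt( 2), sqrt(2 ),  sqrt (7 ),pi, 8,  8*sqrt(19 )]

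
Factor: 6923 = 7^1 * 23^1 *43^1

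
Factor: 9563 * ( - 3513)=  -  33594819 = - 3^1*73^1*131^1*1171^1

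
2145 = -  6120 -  - 8265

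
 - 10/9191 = - 1 + 9181/9191 = - 0.00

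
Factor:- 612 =  -  2^2*3^2*17^1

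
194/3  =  194/3 = 64.67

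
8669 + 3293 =11962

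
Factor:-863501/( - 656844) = 2^( - 2)* 3^(  -  1) * 41^1*127^( - 1 ) * 431^( - 1 )*21061^1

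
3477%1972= 1505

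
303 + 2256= 2559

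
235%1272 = 235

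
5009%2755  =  2254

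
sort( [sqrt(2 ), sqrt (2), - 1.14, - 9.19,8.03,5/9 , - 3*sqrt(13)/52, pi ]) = [ - 9.19, - 1.14,- 3 *sqrt( 13) /52,5/9,sqrt (2 ),sqrt( 2), pi,8.03 ] 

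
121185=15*8079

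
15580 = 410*38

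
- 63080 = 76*( - 830 ) 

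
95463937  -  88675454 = 6788483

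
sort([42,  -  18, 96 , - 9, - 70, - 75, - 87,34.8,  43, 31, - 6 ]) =[ - 87, - 75, - 70, -18, - 9, - 6,31,34.8,  42,43,  96]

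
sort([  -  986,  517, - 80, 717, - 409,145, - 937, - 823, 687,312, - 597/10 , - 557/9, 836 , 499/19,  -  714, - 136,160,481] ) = [  -  986,  -  937, - 823, - 714 ,-409, - 136, - 80,  -  557/9,-597/10,499/19  ,  145, 160,  312, 481, 517, 687,717, 836]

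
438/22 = 19  +  10/11 =19.91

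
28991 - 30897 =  - 1906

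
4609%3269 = 1340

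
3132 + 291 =3423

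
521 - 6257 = -5736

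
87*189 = 16443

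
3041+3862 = 6903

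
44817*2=89634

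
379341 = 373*1017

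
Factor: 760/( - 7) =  - 2^3 * 5^1 * 7^( - 1 )*19^1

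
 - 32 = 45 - 77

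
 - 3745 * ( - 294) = 1101030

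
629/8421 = 629/8421 =0.07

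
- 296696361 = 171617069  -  468313430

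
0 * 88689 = 0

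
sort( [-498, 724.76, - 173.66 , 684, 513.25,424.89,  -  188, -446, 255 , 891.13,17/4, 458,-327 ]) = [- 498,-446, - 327 , - 188, - 173.66,17/4, 255, 424.89, 458, 513.25,684 , 724.76 , 891.13 ]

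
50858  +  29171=80029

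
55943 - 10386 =45557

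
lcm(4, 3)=12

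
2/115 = 2/115= 0.02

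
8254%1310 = 394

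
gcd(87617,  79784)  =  1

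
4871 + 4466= 9337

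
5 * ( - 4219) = - 21095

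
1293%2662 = 1293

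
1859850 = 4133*450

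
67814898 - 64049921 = 3764977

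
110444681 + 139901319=250346000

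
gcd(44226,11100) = 6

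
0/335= 0 = 0.00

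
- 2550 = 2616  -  5166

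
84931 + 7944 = 92875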